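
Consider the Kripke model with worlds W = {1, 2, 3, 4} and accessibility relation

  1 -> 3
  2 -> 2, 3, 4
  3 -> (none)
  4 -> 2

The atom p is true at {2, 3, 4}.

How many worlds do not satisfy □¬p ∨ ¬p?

1: □¬p is F, ¬p is T. ✓
2: □¬p is F, ¬p is F. ✗
3: □¬p is T, ¬p is F. ✓
4: □¬p is F, ¬p is F. ✗
Satisfying worlds: {1, 3}.
So □¬p ∨ ¬p fails at the other 2 worlds.

2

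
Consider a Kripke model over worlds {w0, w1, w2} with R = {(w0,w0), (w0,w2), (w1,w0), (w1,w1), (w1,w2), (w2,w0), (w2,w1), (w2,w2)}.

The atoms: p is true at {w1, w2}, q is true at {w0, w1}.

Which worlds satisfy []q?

w0: successors {w0, w2}; q there: w0:T, w2:F. ✗
w1: successors {w0, w1, w2}; q there: w0:T, w1:T, w2:F. ✗
w2: successors {w0, w1, w2}; q there: w0:T, w1:T, w2:F. ✗

∅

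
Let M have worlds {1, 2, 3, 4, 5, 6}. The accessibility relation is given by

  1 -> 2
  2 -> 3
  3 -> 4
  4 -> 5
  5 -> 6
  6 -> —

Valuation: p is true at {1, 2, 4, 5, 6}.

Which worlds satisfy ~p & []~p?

∅

1: ~p is F, []~p is F. ✗
2: ~p is F, []~p is T. ✗
3: ~p is T, []~p is F. ✗
4: ~p is F, []~p is F. ✗
5: ~p is F, []~p is F. ✗
6: ~p is F, []~p is T. ✗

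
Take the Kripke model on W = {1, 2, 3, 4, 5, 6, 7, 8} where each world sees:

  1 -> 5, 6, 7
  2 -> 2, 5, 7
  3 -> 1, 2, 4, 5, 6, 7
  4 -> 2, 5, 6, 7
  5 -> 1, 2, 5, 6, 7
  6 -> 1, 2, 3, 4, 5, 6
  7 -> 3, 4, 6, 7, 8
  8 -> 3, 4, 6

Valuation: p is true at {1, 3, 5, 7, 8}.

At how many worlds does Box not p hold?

0

1: successors {5, 6, 7}; not p there: 5:F, 6:T, 7:F. ✗
2: successors {2, 5, 7}; not p there: 2:T, 5:F, 7:F. ✗
3: successors {1, 2, 4, 5, 6, 7}; not p there: 1:F, 2:T, 4:T, 5:F, 6:T, 7:F. ✗
4: successors {2, 5, 6, 7}; not p there: 2:T, 5:F, 6:T, 7:F. ✗
5: successors {1, 2, 5, 6, 7}; not p there: 1:F, 2:T, 5:F, 6:T, 7:F. ✗
6: successors {1, 2, 3, 4, 5, 6}; not p there: 1:F, 2:T, 3:F, 4:T, 5:F, 6:T. ✗
7: successors {3, 4, 6, 7, 8}; not p there: 3:F, 4:T, 6:T, 7:F, 8:F. ✗
8: successors {3, 4, 6}; not p there: 3:F, 4:T, 6:T. ✗
Satisfying worlds: ∅.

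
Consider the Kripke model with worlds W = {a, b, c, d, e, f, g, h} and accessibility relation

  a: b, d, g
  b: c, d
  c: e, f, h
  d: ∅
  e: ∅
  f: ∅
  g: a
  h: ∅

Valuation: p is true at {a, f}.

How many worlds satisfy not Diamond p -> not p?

a: not Diamond p is T, not p is F. ✗
b: not Diamond p is T, not p is T. ✓
c: not Diamond p is F, not p is T. ✓
d: not Diamond p is T, not p is T. ✓
e: not Diamond p is T, not p is T. ✓
f: not Diamond p is T, not p is F. ✗
g: not Diamond p is F, not p is T. ✓
h: not Diamond p is T, not p is T. ✓
Satisfying worlds: {b, c, d, e, g, h}.

6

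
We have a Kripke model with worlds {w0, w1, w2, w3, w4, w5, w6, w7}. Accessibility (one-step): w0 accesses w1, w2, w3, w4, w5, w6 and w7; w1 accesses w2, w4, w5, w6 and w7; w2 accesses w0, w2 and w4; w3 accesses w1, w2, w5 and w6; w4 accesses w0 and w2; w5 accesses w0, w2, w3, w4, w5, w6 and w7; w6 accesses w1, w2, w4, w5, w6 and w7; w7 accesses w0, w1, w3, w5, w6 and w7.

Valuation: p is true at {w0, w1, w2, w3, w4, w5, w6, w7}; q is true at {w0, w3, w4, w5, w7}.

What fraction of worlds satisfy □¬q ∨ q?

w0: □¬q is F, q is T. ✓
w1: □¬q is F, q is F. ✗
w2: □¬q is F, q is F. ✗
w3: □¬q is F, q is T. ✓
w4: □¬q is F, q is T. ✓
w5: □¬q is F, q is T. ✓
w6: □¬q is F, q is F. ✗
w7: □¬q is F, q is T. ✓
That's 5 of 8 worlds, so 5/8.

5/8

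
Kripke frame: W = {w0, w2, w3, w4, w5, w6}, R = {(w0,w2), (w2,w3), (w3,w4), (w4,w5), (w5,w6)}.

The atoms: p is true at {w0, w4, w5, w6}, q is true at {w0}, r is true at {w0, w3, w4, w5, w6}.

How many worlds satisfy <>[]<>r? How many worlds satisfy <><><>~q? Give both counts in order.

For <>[]<>r:
w0: successors {w2}; []<>r there: w2:T. ✓
w2: successors {w3}; []<>r there: w3:T. ✓
w3: successors {w4}; []<>r there: w4:T. ✓
w4: successors {w5}; []<>r there: w5:F. ✗
w5: successors {w6}; []<>r there: w6:T. ✓
w6: no successors, so <>[]<>r fails. ✗
— 4 worlds.
For <><><>~q:
w0: successors {w2}; <><>~q there: w2:T. ✓
w2: successors {w3}; <><>~q there: w3:T. ✓
w3: successors {w4}; <><>~q there: w4:T. ✓
w4: successors {w5}; <><>~q there: w5:F. ✗
w5: successors {w6}; <><>~q there: w6:F. ✗
w6: no successors, so <><><>~q fails. ✗
— 3 worlds.

4 and 3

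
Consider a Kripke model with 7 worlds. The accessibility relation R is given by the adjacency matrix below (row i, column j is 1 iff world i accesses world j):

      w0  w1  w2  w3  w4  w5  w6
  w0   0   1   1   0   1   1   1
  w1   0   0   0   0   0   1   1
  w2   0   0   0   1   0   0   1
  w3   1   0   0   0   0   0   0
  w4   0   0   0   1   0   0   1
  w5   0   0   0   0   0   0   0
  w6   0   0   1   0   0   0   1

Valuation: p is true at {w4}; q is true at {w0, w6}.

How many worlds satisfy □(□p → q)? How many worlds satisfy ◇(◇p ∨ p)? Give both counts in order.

For □(□p → q):
w0: successors {w1, w2, w4, w5, w6}; □p → q there: w1:T, w2:T, w4:T, w5:F, w6:T. ✗
w1: successors {w5, w6}; □p → q there: w5:F, w6:T. ✗
w2: successors {w3, w6}; □p → q there: w3:T, w6:T. ✓
w3: successors {w0}; □p → q there: w0:T. ✓
w4: successors {w3, w6}; □p → q there: w3:T, w6:T. ✓
w5: no successors, so □(□p → q) holds vacuously. ✓
w6: successors {w2, w6}; □p → q there: w2:T, w6:T. ✓
— 5 worlds.
For ◇(◇p ∨ p):
w0: successors {w1, w2, w4, w5, w6}; ◇p ∨ p there: w1:F, w2:F, w4:T, w5:F, w6:F. ✓
w1: successors {w5, w6}; ◇p ∨ p there: w5:F, w6:F. ✗
w2: successors {w3, w6}; ◇p ∨ p there: w3:F, w6:F. ✗
w3: successors {w0}; ◇p ∨ p there: w0:T. ✓
w4: successors {w3, w6}; ◇p ∨ p there: w3:F, w6:F. ✗
w5: no successors, so ◇(◇p ∨ p) fails. ✗
w6: successors {w2, w6}; ◇p ∨ p there: w2:F, w6:F. ✗
— 2 worlds.

5 and 2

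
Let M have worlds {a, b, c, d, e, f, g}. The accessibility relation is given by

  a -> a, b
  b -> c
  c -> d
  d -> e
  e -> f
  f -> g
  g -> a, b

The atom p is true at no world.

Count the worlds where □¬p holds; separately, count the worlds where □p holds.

7 and 0

For □¬p:
a: successors {a, b}; ¬p there: a:T, b:T. ✓
b: successors {c}; ¬p there: c:T. ✓
c: successors {d}; ¬p there: d:T. ✓
d: successors {e}; ¬p there: e:T. ✓
e: successors {f}; ¬p there: f:T. ✓
f: successors {g}; ¬p there: g:T. ✓
g: successors {a, b}; ¬p there: a:T, b:T. ✓
— 7 worlds.
For □p:
a: successors {a, b}; p there: a:F, b:F. ✗
b: successors {c}; p there: c:F. ✗
c: successors {d}; p there: d:F. ✗
d: successors {e}; p there: e:F. ✗
e: successors {f}; p there: f:F. ✗
f: successors {g}; p there: g:F. ✗
g: successors {a, b}; p there: a:F, b:F. ✗
— 0 worlds.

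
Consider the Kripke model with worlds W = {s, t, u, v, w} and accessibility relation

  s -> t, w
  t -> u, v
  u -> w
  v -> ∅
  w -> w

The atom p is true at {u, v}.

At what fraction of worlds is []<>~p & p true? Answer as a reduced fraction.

s: []<>~p is F, p is F. ✗
t: []<>~p is F, p is F. ✗
u: []<>~p is T, p is T. ✓
v: []<>~p is T, p is T. ✓
w: []<>~p is T, p is F. ✗
That's 2 of 5 worlds, so 2/5.

2/5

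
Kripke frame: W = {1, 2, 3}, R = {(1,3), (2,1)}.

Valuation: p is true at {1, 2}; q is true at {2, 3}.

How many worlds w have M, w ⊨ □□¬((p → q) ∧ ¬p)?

1: successors {3}; □¬((p → q) ∧ ¬p) there: 3:T. ✓
2: successors {1}; □¬((p → q) ∧ ¬p) there: 1:F. ✗
3: no successors, so □□¬((p → q) ∧ ¬p) holds vacuously. ✓
Satisfying worlds: {1, 3}.

2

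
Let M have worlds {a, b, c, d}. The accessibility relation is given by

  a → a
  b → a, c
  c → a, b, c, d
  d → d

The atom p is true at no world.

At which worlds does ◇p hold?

a: successors {a}; p there: a:F. ✗
b: successors {a, c}; p there: a:F, c:F. ✗
c: successors {a, b, c, d}; p there: a:F, b:F, c:F, d:F. ✗
d: successors {d}; p there: d:F. ✗

∅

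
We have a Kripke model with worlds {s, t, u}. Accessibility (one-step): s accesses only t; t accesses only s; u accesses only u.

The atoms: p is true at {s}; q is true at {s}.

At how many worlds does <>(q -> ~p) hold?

s: successors {t}; q -> ~p there: t:T. ✓
t: successors {s}; q -> ~p there: s:F. ✗
u: successors {u}; q -> ~p there: u:T. ✓
Satisfying worlds: {s, u}.

2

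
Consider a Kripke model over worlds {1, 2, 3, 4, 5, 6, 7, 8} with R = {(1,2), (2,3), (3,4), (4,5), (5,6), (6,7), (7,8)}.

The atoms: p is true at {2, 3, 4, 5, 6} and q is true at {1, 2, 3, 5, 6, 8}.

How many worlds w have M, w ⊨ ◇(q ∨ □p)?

1: successors {2}; q ∨ □p there: 2:T. ✓
2: successors {3}; q ∨ □p there: 3:T. ✓
3: successors {4}; q ∨ □p there: 4:T. ✓
4: successors {5}; q ∨ □p there: 5:T. ✓
5: successors {6}; q ∨ □p there: 6:T. ✓
6: successors {7}; q ∨ □p there: 7:F. ✗
7: successors {8}; q ∨ □p there: 8:T. ✓
8: no successors, so ◇(q ∨ □p) fails. ✗
Satisfying worlds: {1, 2, 3, 4, 5, 7}.

6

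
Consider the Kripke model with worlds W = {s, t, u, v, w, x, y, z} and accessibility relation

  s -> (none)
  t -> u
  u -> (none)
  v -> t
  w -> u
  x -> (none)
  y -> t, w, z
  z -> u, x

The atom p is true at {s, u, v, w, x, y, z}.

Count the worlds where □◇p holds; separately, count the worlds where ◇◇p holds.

5 and 2

For □◇p:
s: no successors, so □◇p holds vacuously. ✓
t: successors {u}; ◇p there: u:F. ✗
u: no successors, so □◇p holds vacuously. ✓
v: successors {t}; ◇p there: t:T. ✓
w: successors {u}; ◇p there: u:F. ✗
x: no successors, so □◇p holds vacuously. ✓
y: successors {t, w, z}; ◇p there: t:T, w:T, z:T. ✓
z: successors {u, x}; ◇p there: u:F, x:F. ✗
— 5 worlds.
For ◇◇p:
s: no successors, so ◇◇p fails. ✗
t: successors {u}; ◇p there: u:F. ✗
u: no successors, so ◇◇p fails. ✗
v: successors {t}; ◇p there: t:T. ✓
w: successors {u}; ◇p there: u:F. ✗
x: no successors, so ◇◇p fails. ✗
y: successors {t, w, z}; ◇p there: t:T, w:T, z:T. ✓
z: successors {u, x}; ◇p there: u:F, x:F. ✗
— 2 worlds.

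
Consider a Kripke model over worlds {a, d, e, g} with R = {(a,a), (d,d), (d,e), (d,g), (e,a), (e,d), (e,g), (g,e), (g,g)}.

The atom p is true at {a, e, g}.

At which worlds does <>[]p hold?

{a, d, e, g}

a: successors {a}; []p there: a:T. ✓
d: successors {d, e, g}; []p there: d:F, e:F, g:T. ✓
e: successors {a, d, g}; []p there: a:T, d:F, g:T. ✓
g: successors {e, g}; []p there: e:F, g:T. ✓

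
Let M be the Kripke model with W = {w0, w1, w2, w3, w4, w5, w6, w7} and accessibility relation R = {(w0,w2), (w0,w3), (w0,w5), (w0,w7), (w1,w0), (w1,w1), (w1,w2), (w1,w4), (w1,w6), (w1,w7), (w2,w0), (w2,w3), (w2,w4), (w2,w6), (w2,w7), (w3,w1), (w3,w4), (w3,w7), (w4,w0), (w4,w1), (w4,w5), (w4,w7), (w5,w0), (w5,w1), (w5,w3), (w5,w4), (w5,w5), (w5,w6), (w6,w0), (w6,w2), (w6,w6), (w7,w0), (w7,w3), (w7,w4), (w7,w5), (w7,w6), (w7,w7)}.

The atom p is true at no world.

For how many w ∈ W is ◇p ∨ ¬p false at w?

0

w0: ◇p is F, ¬p is T. ✓
w1: ◇p is F, ¬p is T. ✓
w2: ◇p is F, ¬p is T. ✓
w3: ◇p is F, ¬p is T. ✓
w4: ◇p is F, ¬p is T. ✓
w5: ◇p is F, ¬p is T. ✓
w6: ◇p is F, ¬p is T. ✓
w7: ◇p is F, ¬p is T. ✓
Satisfying worlds: {w0, w1, w2, w3, w4, w5, w6, w7}.
So ◇p ∨ ¬p fails at the other 0 worlds.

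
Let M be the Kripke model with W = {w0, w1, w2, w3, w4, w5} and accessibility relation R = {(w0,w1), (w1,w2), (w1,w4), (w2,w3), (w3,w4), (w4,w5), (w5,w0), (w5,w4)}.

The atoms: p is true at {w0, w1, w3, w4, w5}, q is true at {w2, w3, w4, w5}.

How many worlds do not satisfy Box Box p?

w0: successors {w1}; Box p there: w1:F. ✗
w1: successors {w2, w4}; Box p there: w2:T, w4:T. ✓
w2: successors {w3}; Box p there: w3:T. ✓
w3: successors {w4}; Box p there: w4:T. ✓
w4: successors {w5}; Box p there: w5:T. ✓
w5: successors {w0, w4}; Box p there: w0:T, w4:T. ✓
Satisfying worlds: {w1, w2, w3, w4, w5}.
So Box Box p fails at the other 1 world.

1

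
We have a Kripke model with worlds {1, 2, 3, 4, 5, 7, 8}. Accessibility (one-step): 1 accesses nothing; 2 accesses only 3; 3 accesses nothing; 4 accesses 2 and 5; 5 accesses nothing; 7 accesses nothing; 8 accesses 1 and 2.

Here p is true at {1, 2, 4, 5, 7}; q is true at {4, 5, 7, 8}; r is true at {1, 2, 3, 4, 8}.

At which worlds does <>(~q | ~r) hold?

{2, 4, 8}

1: no successors, so <>(~q | ~r) fails. ✗
2: successors {3}; ~q | ~r there: 3:T. ✓
3: no successors, so <>(~q | ~r) fails. ✗
4: successors {2, 5}; ~q | ~r there: 2:T, 5:T. ✓
5: no successors, so <>(~q | ~r) fails. ✗
7: no successors, so <>(~q | ~r) fails. ✗
8: successors {1, 2}; ~q | ~r there: 1:T, 2:T. ✓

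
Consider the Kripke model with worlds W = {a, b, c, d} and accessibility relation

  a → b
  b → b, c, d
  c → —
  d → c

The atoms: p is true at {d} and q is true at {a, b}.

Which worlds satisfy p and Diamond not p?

a: p is F, Diamond not p is T. ✗
b: p is F, Diamond not p is T. ✗
c: p is F, Diamond not p is F. ✗
d: p is T, Diamond not p is T. ✓

{d}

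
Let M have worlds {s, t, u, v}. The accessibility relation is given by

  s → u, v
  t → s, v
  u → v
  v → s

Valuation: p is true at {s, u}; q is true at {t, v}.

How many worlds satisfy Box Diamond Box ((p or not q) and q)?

s: successors {u, v}; Diamond Box ((p or not q) and q) there: u:F, v:F. ✗
t: successors {s, v}; Diamond Box ((p or not q) and q) there: s:F, v:F. ✗
u: successors {v}; Diamond Box ((p or not q) and q) there: v:F. ✗
v: successors {s}; Diamond Box ((p or not q) and q) there: s:F. ✗
Satisfying worlds: ∅.

0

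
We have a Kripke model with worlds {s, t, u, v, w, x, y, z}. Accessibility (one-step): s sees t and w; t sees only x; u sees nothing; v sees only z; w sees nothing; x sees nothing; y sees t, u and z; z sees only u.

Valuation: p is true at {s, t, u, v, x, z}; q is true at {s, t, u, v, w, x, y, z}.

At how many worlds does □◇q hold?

s: successors {t, w}; ◇q there: t:T, w:F. ✗
t: successors {x}; ◇q there: x:F. ✗
u: no successors, so □◇q holds vacuously. ✓
v: successors {z}; ◇q there: z:T. ✓
w: no successors, so □◇q holds vacuously. ✓
x: no successors, so □◇q holds vacuously. ✓
y: successors {t, u, z}; ◇q there: t:T, u:F, z:T. ✗
z: successors {u}; ◇q there: u:F. ✗
Satisfying worlds: {u, v, w, x}.

4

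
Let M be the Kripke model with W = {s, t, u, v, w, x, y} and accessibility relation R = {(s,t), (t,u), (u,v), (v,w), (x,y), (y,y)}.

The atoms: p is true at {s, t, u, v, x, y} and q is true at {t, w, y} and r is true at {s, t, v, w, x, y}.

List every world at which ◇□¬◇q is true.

{s, u, v}

s: successors {t}; □¬◇q there: t:T. ✓
t: successors {u}; □¬◇q there: u:F. ✗
u: successors {v}; □¬◇q there: v:T. ✓
v: successors {w}; □¬◇q there: w:T. ✓
w: no successors, so ◇□¬◇q fails. ✗
x: successors {y}; □¬◇q there: y:F. ✗
y: successors {y}; □¬◇q there: y:F. ✗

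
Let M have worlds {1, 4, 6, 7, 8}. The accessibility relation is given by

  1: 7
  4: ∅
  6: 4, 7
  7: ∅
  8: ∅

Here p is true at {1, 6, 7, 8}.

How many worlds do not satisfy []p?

1: successors {7}; p there: 7:T. ✓
4: no successors, so []p holds vacuously. ✓
6: successors {4, 7}; p there: 4:F, 7:T. ✗
7: no successors, so []p holds vacuously. ✓
8: no successors, so []p holds vacuously. ✓
Satisfying worlds: {1, 4, 7, 8}.
So []p fails at the other 1 world.

1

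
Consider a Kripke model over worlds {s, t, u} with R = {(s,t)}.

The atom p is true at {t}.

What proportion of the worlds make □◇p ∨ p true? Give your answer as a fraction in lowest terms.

s: □◇p is F, p is F. ✗
t: □◇p is T, p is T. ✓
u: □◇p is T, p is F. ✓
That's 2 of 3 worlds, so 2/3.

2/3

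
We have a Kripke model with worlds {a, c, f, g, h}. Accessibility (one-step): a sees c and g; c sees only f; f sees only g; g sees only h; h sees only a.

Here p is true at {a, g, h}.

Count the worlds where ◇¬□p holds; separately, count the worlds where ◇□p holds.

For ◇¬□p:
a: successors {c, g}; ¬□p there: c:T, g:F. ✓
c: successors {f}; ¬□p there: f:F. ✗
f: successors {g}; ¬□p there: g:F. ✗
g: successors {h}; ¬□p there: h:F. ✗
h: successors {a}; ¬□p there: a:T. ✓
— 2 worlds.
For ◇□p:
a: successors {c, g}; □p there: c:F, g:T. ✓
c: successors {f}; □p there: f:T. ✓
f: successors {g}; □p there: g:T. ✓
g: successors {h}; □p there: h:T. ✓
h: successors {a}; □p there: a:F. ✗
— 4 worlds.

2 and 4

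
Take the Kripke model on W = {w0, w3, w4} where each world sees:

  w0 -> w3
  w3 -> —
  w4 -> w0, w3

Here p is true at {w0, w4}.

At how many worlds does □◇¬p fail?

2

w0: successors {w3}; ◇¬p there: w3:F. ✗
w3: no successors, so □◇¬p holds vacuously. ✓
w4: successors {w0, w3}; ◇¬p there: w0:T, w3:F. ✗
Satisfying worlds: {w3}.
So □◇¬p fails at the other 2 worlds.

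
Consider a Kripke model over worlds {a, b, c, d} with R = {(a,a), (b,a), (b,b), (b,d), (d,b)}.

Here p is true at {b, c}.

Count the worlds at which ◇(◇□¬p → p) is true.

2

a: successors {a}; ◇□¬p → p there: a:F. ✗
b: successors {a, b, d}; ◇□¬p → p there: a:F, b:T, d:T. ✓
c: no successors, so ◇(◇□¬p → p) fails. ✗
d: successors {b}; ◇□¬p → p there: b:T. ✓
Satisfying worlds: {b, d}.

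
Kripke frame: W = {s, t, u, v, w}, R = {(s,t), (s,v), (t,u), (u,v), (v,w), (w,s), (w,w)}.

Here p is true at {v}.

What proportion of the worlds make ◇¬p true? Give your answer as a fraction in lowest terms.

4/5

s: successors {t, v}; ¬p there: t:T, v:F. ✓
t: successors {u}; ¬p there: u:T. ✓
u: successors {v}; ¬p there: v:F. ✗
v: successors {w}; ¬p there: w:T. ✓
w: successors {s, w}; ¬p there: s:T, w:T. ✓
That's 4 of 5 worlds, so 4/5.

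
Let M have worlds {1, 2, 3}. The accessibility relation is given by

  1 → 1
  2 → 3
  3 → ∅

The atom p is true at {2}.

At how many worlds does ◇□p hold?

1: successors {1}; □p there: 1:F. ✗
2: successors {3}; □p there: 3:T. ✓
3: no successors, so ◇□p fails. ✗
Satisfying worlds: {2}.

1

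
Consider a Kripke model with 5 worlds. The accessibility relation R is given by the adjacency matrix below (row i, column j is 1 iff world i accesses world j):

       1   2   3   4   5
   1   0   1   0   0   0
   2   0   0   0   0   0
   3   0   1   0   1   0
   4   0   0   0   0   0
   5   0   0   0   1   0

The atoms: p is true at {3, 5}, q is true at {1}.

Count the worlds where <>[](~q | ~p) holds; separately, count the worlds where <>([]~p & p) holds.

3 and 0

For <>[](~q | ~p):
1: successors {2}; [](~q | ~p) there: 2:T. ✓
2: no successors, so <>[](~q | ~p) fails. ✗
3: successors {2, 4}; [](~q | ~p) there: 2:T, 4:T. ✓
4: no successors, so <>[](~q | ~p) fails. ✗
5: successors {4}; [](~q | ~p) there: 4:T. ✓
— 3 worlds.
For <>([]~p & p):
1: successors {2}; []~p & p there: 2:F. ✗
2: no successors, so <>([]~p & p) fails. ✗
3: successors {2, 4}; []~p & p there: 2:F, 4:F. ✗
4: no successors, so <>([]~p & p) fails. ✗
5: successors {4}; []~p & p there: 4:F. ✗
— 0 worlds.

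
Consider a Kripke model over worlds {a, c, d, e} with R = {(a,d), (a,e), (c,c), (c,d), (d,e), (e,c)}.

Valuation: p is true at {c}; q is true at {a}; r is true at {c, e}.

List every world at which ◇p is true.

{c, e}

a: successors {d, e}; p there: d:F, e:F. ✗
c: successors {c, d}; p there: c:T, d:F. ✓
d: successors {e}; p there: e:F. ✗
e: successors {c}; p there: c:T. ✓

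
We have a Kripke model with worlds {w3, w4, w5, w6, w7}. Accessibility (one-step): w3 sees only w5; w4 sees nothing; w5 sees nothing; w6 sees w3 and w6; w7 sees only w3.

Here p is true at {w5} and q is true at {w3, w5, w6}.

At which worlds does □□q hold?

{w3, w4, w5, w6, w7}

w3: successors {w5}; □q there: w5:T. ✓
w4: no successors, so □□q holds vacuously. ✓
w5: no successors, so □□q holds vacuously. ✓
w6: successors {w3, w6}; □q there: w3:T, w6:T. ✓
w7: successors {w3}; □q there: w3:T. ✓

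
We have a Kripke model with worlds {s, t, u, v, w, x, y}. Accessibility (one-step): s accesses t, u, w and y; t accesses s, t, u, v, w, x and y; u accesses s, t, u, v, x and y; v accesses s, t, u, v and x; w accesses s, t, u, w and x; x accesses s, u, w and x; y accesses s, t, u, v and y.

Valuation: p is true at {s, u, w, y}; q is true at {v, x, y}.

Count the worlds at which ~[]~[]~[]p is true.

s: []~[]~[]p is F. ✓
t: []~[]~[]p is F. ✓
u: []~[]~[]p is F. ✓
v: []~[]~[]p is F. ✓
w: []~[]~[]p is F. ✓
x: []~[]~[]p is F. ✓
y: []~[]~[]p is F. ✓
Satisfying worlds: {s, t, u, v, w, x, y}.

7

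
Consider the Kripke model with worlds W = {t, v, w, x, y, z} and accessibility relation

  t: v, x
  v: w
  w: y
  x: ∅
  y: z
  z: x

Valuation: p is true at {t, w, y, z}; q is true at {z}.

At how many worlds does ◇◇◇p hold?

t: successors {v, x}; ◇◇p there: v:T, x:F. ✓
v: successors {w}; ◇◇p there: w:T. ✓
w: successors {y}; ◇◇p there: y:F. ✗
x: no successors, so ◇◇◇p fails. ✗
y: successors {z}; ◇◇p there: z:F. ✗
z: successors {x}; ◇◇p there: x:F. ✗
Satisfying worlds: {t, v}.

2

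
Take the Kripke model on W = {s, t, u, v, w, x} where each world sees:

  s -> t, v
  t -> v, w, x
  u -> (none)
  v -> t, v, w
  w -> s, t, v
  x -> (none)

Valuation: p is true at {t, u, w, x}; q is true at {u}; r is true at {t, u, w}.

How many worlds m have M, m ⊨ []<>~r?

s: successors {t, v}; <>~r there: t:T, v:T. ✓
t: successors {v, w, x}; <>~r there: v:T, w:T, x:F. ✗
u: no successors, so []<>~r holds vacuously. ✓
v: successors {t, v, w}; <>~r there: t:T, v:T, w:T. ✓
w: successors {s, t, v}; <>~r there: s:T, t:T, v:T. ✓
x: no successors, so []<>~r holds vacuously. ✓
Satisfying worlds: {s, u, v, w, x}.

5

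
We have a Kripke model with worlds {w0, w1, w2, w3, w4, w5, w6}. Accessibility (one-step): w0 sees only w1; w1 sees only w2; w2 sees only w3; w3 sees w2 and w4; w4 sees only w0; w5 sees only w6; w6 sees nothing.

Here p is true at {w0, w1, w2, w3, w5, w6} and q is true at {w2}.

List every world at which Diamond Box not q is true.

w0: successors {w1}; Box not q there: w1:F. ✗
w1: successors {w2}; Box not q there: w2:T. ✓
w2: successors {w3}; Box not q there: w3:F. ✗
w3: successors {w2, w4}; Box not q there: w2:T, w4:T. ✓
w4: successors {w0}; Box not q there: w0:T. ✓
w5: successors {w6}; Box not q there: w6:T. ✓
w6: no successors, so Diamond Box not q fails. ✗

{w1, w3, w4, w5}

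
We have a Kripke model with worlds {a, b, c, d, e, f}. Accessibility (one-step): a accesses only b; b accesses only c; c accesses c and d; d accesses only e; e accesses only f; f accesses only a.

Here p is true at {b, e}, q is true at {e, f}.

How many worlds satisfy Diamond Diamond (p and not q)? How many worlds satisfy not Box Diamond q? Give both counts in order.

1 and 5

For Diamond Diamond (p and not q):
a: successors {b}; Diamond (p and not q) there: b:F. ✗
b: successors {c}; Diamond (p and not q) there: c:F. ✗
c: successors {c, d}; Diamond (p and not q) there: c:F, d:F. ✗
d: successors {e}; Diamond (p and not q) there: e:F. ✗
e: successors {f}; Diamond (p and not q) there: f:F. ✗
f: successors {a}; Diamond (p and not q) there: a:T. ✓
— 1 world.
For not Box Diamond q:
a: Box Diamond q is F. ✓
b: Box Diamond q is F. ✓
c: Box Diamond q is F. ✓
d: Box Diamond q is T. ✗
e: Box Diamond q is F. ✓
f: Box Diamond q is F. ✓
— 5 worlds.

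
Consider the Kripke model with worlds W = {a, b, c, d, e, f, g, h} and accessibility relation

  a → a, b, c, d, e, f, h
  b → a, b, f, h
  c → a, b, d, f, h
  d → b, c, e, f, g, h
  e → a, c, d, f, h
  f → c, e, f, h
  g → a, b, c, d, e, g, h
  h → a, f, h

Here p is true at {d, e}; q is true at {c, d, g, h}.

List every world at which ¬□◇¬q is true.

a: □◇¬q is T. ✗
b: □◇¬q is T. ✗
c: □◇¬q is T. ✗
d: □◇¬q is T. ✗
e: □◇¬q is T. ✗
f: □◇¬q is T. ✗
g: □◇¬q is T. ✗
h: □◇¬q is T. ✗

∅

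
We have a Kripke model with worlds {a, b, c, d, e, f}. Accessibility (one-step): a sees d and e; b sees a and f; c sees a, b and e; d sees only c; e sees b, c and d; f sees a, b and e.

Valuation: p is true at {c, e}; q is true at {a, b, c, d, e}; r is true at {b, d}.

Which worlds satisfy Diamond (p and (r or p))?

{a, c, d, e, f}

a: successors {d, e}; p and (r or p) there: d:F, e:T. ✓
b: successors {a, f}; p and (r or p) there: a:F, f:F. ✗
c: successors {a, b, e}; p and (r or p) there: a:F, b:F, e:T. ✓
d: successors {c}; p and (r or p) there: c:T. ✓
e: successors {b, c, d}; p and (r or p) there: b:F, c:T, d:F. ✓
f: successors {a, b, e}; p and (r or p) there: a:F, b:F, e:T. ✓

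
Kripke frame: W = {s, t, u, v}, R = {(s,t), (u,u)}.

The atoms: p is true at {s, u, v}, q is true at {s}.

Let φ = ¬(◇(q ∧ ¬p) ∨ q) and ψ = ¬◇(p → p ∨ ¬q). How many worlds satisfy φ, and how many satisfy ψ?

3 and 2

For ¬(◇(q ∧ ¬p) ∨ q):
s: ◇(q ∧ ¬p) ∨ q is T. ✗
t: ◇(q ∧ ¬p) ∨ q is F. ✓
u: ◇(q ∧ ¬p) ∨ q is F. ✓
v: ◇(q ∧ ¬p) ∨ q is F. ✓
— 3 worlds.
For ¬◇(p → p ∨ ¬q):
s: ◇(p → p ∨ ¬q) is T. ✗
t: ◇(p → p ∨ ¬q) is F. ✓
u: ◇(p → p ∨ ¬q) is T. ✗
v: ◇(p → p ∨ ¬q) is F. ✓
— 2 worlds.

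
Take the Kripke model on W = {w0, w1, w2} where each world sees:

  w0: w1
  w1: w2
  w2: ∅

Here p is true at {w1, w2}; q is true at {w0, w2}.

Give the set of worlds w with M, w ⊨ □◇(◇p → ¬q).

w0: successors {w1}; ◇(◇p → ¬q) there: w1:T. ✓
w1: successors {w2}; ◇(◇p → ¬q) there: w2:F. ✗
w2: no successors, so □◇(◇p → ¬q) holds vacuously. ✓

{w0, w2}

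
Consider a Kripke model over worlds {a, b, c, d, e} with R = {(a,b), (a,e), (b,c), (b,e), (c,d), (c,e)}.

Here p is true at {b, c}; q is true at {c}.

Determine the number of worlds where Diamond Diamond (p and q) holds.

a: successors {b, e}; Diamond (p and q) there: b:T, e:F. ✓
b: successors {c, e}; Diamond (p and q) there: c:F, e:F. ✗
c: successors {d, e}; Diamond (p and q) there: d:F, e:F. ✗
d: no successors, so Diamond Diamond (p and q) fails. ✗
e: no successors, so Diamond Diamond (p and q) fails. ✗
Satisfying worlds: {a}.

1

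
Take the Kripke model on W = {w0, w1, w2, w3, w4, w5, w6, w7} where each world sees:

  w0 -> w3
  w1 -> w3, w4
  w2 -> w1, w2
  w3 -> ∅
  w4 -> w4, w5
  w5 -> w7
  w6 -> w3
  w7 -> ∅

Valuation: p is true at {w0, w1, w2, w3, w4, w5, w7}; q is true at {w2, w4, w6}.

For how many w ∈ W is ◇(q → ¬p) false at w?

2

w0: successors {w3}; q → ¬p there: w3:T. ✓
w1: successors {w3, w4}; q → ¬p there: w3:T, w4:F. ✓
w2: successors {w1, w2}; q → ¬p there: w1:T, w2:F. ✓
w3: no successors, so ◇(q → ¬p) fails. ✗
w4: successors {w4, w5}; q → ¬p there: w4:F, w5:T. ✓
w5: successors {w7}; q → ¬p there: w7:T. ✓
w6: successors {w3}; q → ¬p there: w3:T. ✓
w7: no successors, so ◇(q → ¬p) fails. ✗
Satisfying worlds: {w0, w1, w2, w4, w5, w6}.
So ◇(q → ¬p) fails at the other 2 worlds.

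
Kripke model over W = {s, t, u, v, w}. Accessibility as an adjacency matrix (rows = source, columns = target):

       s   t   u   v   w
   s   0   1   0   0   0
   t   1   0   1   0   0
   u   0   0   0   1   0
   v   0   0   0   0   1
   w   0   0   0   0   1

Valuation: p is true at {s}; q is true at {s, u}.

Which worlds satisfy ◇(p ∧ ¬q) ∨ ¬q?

s: ◇(p ∧ ¬q) is F, ¬q is F. ✗
t: ◇(p ∧ ¬q) is F, ¬q is T. ✓
u: ◇(p ∧ ¬q) is F, ¬q is F. ✗
v: ◇(p ∧ ¬q) is F, ¬q is T. ✓
w: ◇(p ∧ ¬q) is F, ¬q is T. ✓

{t, v, w}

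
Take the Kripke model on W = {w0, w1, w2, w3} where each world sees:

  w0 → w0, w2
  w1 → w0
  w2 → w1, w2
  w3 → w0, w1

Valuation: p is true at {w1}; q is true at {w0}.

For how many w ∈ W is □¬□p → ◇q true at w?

w0: □¬□p is T, ◇q is T. ✓
w1: □¬□p is T, ◇q is T. ✓
w2: □¬□p is T, ◇q is F. ✗
w3: □¬□p is T, ◇q is T. ✓
Satisfying worlds: {w0, w1, w3}.

3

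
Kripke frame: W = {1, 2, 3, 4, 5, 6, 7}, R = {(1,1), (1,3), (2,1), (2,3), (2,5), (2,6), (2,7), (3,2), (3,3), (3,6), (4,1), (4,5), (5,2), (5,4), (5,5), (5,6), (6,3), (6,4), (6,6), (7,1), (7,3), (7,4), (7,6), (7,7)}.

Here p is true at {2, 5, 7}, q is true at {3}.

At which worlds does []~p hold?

1: successors {1, 3}; ~p there: 1:T, 3:T. ✓
2: successors {1, 3, 5, 6, 7}; ~p there: 1:T, 3:T, 5:F, 6:T, 7:F. ✗
3: successors {2, 3, 6}; ~p there: 2:F, 3:T, 6:T. ✗
4: successors {1, 5}; ~p there: 1:T, 5:F. ✗
5: successors {2, 4, 5, 6}; ~p there: 2:F, 4:T, 5:F, 6:T. ✗
6: successors {3, 4, 6}; ~p there: 3:T, 4:T, 6:T. ✓
7: successors {1, 3, 4, 6, 7}; ~p there: 1:T, 3:T, 4:T, 6:T, 7:F. ✗

{1, 6}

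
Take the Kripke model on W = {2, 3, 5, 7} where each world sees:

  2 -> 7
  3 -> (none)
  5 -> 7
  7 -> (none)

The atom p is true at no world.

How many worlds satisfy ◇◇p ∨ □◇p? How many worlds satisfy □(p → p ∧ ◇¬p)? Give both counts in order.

2 and 4

For ◇◇p ∨ □◇p:
2: ◇◇p is F, □◇p is F. ✗
3: ◇◇p is F, □◇p is T. ✓
5: ◇◇p is F, □◇p is F. ✗
7: ◇◇p is F, □◇p is T. ✓
— 2 worlds.
For □(p → p ∧ ◇¬p):
2: successors {7}; p → p ∧ ◇¬p there: 7:T. ✓
3: no successors, so □(p → p ∧ ◇¬p) holds vacuously. ✓
5: successors {7}; p → p ∧ ◇¬p there: 7:T. ✓
7: no successors, so □(p → p ∧ ◇¬p) holds vacuously. ✓
— 4 worlds.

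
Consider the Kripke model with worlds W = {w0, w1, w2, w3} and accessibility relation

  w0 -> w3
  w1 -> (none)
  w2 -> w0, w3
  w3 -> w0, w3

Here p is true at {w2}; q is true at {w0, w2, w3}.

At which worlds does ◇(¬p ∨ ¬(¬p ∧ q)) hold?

w0: successors {w3}; ¬p ∨ ¬(¬p ∧ q) there: w3:T. ✓
w1: no successors, so ◇(¬p ∨ ¬(¬p ∧ q)) fails. ✗
w2: successors {w0, w3}; ¬p ∨ ¬(¬p ∧ q) there: w0:T, w3:T. ✓
w3: successors {w0, w3}; ¬p ∨ ¬(¬p ∧ q) there: w0:T, w3:T. ✓

{w0, w2, w3}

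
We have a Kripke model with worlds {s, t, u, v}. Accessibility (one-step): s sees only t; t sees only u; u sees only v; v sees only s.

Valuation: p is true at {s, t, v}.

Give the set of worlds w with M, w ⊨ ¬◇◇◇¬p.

{s, t, u}

s: ◇◇◇¬p is F. ✓
t: ◇◇◇¬p is F. ✓
u: ◇◇◇¬p is F. ✓
v: ◇◇◇¬p is T. ✗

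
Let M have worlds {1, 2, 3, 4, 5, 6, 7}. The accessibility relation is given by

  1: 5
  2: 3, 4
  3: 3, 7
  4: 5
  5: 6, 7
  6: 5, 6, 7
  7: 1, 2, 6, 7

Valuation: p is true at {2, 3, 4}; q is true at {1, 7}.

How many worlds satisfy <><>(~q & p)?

1: successors {5}; <>(~q & p) there: 5:F. ✗
2: successors {3, 4}; <>(~q & p) there: 3:T, 4:F. ✓
3: successors {3, 7}; <>(~q & p) there: 3:T, 7:T. ✓
4: successors {5}; <>(~q & p) there: 5:F. ✗
5: successors {6, 7}; <>(~q & p) there: 6:F, 7:T. ✓
6: successors {5, 6, 7}; <>(~q & p) there: 5:F, 6:F, 7:T. ✓
7: successors {1, 2, 6, 7}; <>(~q & p) there: 1:F, 2:T, 6:F, 7:T. ✓
Satisfying worlds: {2, 3, 5, 6, 7}.

5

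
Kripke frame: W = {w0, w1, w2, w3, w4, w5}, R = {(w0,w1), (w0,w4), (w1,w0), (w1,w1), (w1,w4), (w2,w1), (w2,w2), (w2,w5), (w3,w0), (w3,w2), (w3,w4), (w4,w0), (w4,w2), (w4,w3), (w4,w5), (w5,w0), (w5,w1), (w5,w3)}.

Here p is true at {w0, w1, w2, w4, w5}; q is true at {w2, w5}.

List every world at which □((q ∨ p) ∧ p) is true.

w0: successors {w1, w4}; (q ∨ p) ∧ p there: w1:T, w4:T. ✓
w1: successors {w0, w1, w4}; (q ∨ p) ∧ p there: w0:T, w1:T, w4:T. ✓
w2: successors {w1, w2, w5}; (q ∨ p) ∧ p there: w1:T, w2:T, w5:T. ✓
w3: successors {w0, w2, w4}; (q ∨ p) ∧ p there: w0:T, w2:T, w4:T. ✓
w4: successors {w0, w2, w3, w5}; (q ∨ p) ∧ p there: w0:T, w2:T, w3:F, w5:T. ✗
w5: successors {w0, w1, w3}; (q ∨ p) ∧ p there: w0:T, w1:T, w3:F. ✗

{w0, w1, w2, w3}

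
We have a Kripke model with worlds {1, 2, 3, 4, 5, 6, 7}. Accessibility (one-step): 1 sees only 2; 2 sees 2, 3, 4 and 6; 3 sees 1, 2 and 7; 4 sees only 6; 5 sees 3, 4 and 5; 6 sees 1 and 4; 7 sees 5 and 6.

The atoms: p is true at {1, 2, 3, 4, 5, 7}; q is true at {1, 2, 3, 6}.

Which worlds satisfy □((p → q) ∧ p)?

1: successors {2}; (p → q) ∧ p there: 2:T. ✓
2: successors {2, 3, 4, 6}; (p → q) ∧ p there: 2:T, 3:T, 4:F, 6:F. ✗
3: successors {1, 2, 7}; (p → q) ∧ p there: 1:T, 2:T, 7:F. ✗
4: successors {6}; (p → q) ∧ p there: 6:F. ✗
5: successors {3, 4, 5}; (p → q) ∧ p there: 3:T, 4:F, 5:F. ✗
6: successors {1, 4}; (p → q) ∧ p there: 1:T, 4:F. ✗
7: successors {5, 6}; (p → q) ∧ p there: 5:F, 6:F. ✗

{1}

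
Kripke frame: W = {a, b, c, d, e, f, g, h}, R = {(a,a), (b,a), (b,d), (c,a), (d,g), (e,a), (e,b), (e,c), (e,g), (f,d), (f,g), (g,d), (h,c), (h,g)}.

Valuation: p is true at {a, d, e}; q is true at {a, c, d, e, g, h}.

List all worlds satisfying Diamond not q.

{e}

a: successors {a}; not q there: a:F. ✗
b: successors {a, d}; not q there: a:F, d:F. ✗
c: successors {a}; not q there: a:F. ✗
d: successors {g}; not q there: g:F. ✗
e: successors {a, b, c, g}; not q there: a:F, b:T, c:F, g:F. ✓
f: successors {d, g}; not q there: d:F, g:F. ✗
g: successors {d}; not q there: d:F. ✗
h: successors {c, g}; not q there: c:F, g:F. ✗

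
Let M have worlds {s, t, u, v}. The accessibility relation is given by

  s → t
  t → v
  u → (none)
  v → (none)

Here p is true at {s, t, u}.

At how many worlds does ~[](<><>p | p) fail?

3

s: [](<><>p | p) is T. ✗
t: [](<><>p | p) is F. ✓
u: [](<><>p | p) is T. ✗
v: [](<><>p | p) is T. ✗
Satisfying worlds: {t}.
So ~[](<><>p | p) fails at the other 3 worlds.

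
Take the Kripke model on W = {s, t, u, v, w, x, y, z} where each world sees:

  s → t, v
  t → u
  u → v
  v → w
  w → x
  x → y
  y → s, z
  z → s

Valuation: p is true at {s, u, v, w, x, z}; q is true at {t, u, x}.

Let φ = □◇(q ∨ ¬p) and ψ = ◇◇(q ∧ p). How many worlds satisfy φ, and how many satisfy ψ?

For □◇(q ∨ ¬p):
s: successors {t, v}; ◇(q ∨ ¬p) there: t:T, v:F. ✗
t: successors {u}; ◇(q ∨ ¬p) there: u:F. ✗
u: successors {v}; ◇(q ∨ ¬p) there: v:F. ✗
v: successors {w}; ◇(q ∨ ¬p) there: w:T. ✓
w: successors {x}; ◇(q ∨ ¬p) there: x:T. ✓
x: successors {y}; ◇(q ∨ ¬p) there: y:F. ✗
y: successors {s, z}; ◇(q ∨ ¬p) there: s:T, z:F. ✗
z: successors {s}; ◇(q ∨ ¬p) there: s:T. ✓
— 3 worlds.
For ◇◇(q ∧ p):
s: successors {t, v}; ◇(q ∧ p) there: t:T, v:F. ✓
t: successors {u}; ◇(q ∧ p) there: u:F. ✗
u: successors {v}; ◇(q ∧ p) there: v:F. ✗
v: successors {w}; ◇(q ∧ p) there: w:T. ✓
w: successors {x}; ◇(q ∧ p) there: x:F. ✗
x: successors {y}; ◇(q ∧ p) there: y:F. ✗
y: successors {s, z}; ◇(q ∧ p) there: s:F, z:F. ✗
z: successors {s}; ◇(q ∧ p) there: s:F. ✗
— 2 worlds.

3 and 2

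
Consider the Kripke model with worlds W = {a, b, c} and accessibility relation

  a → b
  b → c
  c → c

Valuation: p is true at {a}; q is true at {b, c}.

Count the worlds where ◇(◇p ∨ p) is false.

a: successors {b}; ◇p ∨ p there: b:F. ✗
b: successors {c}; ◇p ∨ p there: c:F. ✗
c: successors {c}; ◇p ∨ p there: c:F. ✗
Satisfying worlds: ∅.
So ◇(◇p ∨ p) fails at the other 3 worlds.

3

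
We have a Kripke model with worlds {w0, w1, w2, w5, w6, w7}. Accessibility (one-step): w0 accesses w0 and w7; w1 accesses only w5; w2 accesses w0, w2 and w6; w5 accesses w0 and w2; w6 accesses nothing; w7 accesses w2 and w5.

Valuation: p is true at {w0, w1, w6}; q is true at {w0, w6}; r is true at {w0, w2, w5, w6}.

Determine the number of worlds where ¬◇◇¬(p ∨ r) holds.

w0: ◇◇¬(p ∨ r) is T. ✗
w1: ◇◇¬(p ∨ r) is F. ✓
w2: ◇◇¬(p ∨ r) is T. ✗
w5: ◇◇¬(p ∨ r) is T. ✗
w6: ◇◇¬(p ∨ r) is F. ✓
w7: ◇◇¬(p ∨ r) is F. ✓
Satisfying worlds: {w1, w6, w7}.

3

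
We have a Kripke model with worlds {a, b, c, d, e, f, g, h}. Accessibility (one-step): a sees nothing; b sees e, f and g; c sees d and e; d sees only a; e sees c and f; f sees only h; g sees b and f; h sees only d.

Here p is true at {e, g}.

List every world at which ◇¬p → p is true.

a: ◇¬p is F, p is F. ✓
b: ◇¬p is T, p is F. ✗
c: ◇¬p is T, p is F. ✗
d: ◇¬p is T, p is F. ✗
e: ◇¬p is T, p is T. ✓
f: ◇¬p is T, p is F. ✗
g: ◇¬p is T, p is T. ✓
h: ◇¬p is T, p is F. ✗

{a, e, g}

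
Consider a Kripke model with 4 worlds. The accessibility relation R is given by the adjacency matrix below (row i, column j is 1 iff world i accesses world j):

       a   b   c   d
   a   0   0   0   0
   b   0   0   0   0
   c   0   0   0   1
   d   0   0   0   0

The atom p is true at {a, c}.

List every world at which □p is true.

{a, b, d}

a: no successors, so □p holds vacuously. ✓
b: no successors, so □p holds vacuously. ✓
c: successors {d}; p there: d:F. ✗
d: no successors, so □p holds vacuously. ✓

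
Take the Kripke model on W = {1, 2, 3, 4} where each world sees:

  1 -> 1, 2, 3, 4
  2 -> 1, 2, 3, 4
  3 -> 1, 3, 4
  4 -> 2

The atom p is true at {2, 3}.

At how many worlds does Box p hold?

1: successors {1, 2, 3, 4}; p there: 1:F, 2:T, 3:T, 4:F. ✗
2: successors {1, 2, 3, 4}; p there: 1:F, 2:T, 3:T, 4:F. ✗
3: successors {1, 3, 4}; p there: 1:F, 3:T, 4:F. ✗
4: successors {2}; p there: 2:T. ✓
Satisfying worlds: {4}.

1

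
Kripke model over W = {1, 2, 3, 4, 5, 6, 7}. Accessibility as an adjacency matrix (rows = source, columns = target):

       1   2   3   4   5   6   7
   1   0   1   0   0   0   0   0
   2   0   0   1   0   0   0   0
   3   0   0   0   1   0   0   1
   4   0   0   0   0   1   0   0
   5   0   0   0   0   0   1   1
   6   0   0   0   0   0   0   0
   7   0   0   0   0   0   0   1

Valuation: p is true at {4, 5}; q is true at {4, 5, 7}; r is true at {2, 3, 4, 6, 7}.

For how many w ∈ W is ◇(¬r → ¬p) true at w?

5

1: successors {2}; ¬r → ¬p there: 2:T. ✓
2: successors {3}; ¬r → ¬p there: 3:T. ✓
3: successors {4, 7}; ¬r → ¬p there: 4:T, 7:T. ✓
4: successors {5}; ¬r → ¬p there: 5:F. ✗
5: successors {6, 7}; ¬r → ¬p there: 6:T, 7:T. ✓
6: no successors, so ◇(¬r → ¬p) fails. ✗
7: successors {7}; ¬r → ¬p there: 7:T. ✓
Satisfying worlds: {1, 2, 3, 5, 7}.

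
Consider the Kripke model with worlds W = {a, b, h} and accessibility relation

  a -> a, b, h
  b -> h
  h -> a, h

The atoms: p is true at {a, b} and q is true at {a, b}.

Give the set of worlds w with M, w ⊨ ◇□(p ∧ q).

a: successors {a, b, h}; □(p ∧ q) there: a:F, b:F, h:F. ✗
b: successors {h}; □(p ∧ q) there: h:F. ✗
h: successors {a, h}; □(p ∧ q) there: a:F, h:F. ✗

∅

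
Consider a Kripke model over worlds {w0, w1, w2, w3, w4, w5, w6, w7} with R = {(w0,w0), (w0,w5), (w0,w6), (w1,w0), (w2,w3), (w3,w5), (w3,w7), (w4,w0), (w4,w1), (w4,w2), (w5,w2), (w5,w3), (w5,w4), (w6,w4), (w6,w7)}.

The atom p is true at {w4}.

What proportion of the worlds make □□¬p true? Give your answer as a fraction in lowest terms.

3/4

w0: successors {w0, w5, w6}; □¬p there: w0:T, w5:F, w6:F. ✗
w1: successors {w0}; □¬p there: w0:T. ✓
w2: successors {w3}; □¬p there: w3:T. ✓
w3: successors {w5, w7}; □¬p there: w5:F, w7:T. ✗
w4: successors {w0, w1, w2}; □¬p there: w0:T, w1:T, w2:T. ✓
w5: successors {w2, w3, w4}; □¬p there: w2:T, w3:T, w4:T. ✓
w6: successors {w4, w7}; □¬p there: w4:T, w7:T. ✓
w7: no successors, so □□¬p holds vacuously. ✓
That's 6 of 8 worlds, so 6/8 = 3/4.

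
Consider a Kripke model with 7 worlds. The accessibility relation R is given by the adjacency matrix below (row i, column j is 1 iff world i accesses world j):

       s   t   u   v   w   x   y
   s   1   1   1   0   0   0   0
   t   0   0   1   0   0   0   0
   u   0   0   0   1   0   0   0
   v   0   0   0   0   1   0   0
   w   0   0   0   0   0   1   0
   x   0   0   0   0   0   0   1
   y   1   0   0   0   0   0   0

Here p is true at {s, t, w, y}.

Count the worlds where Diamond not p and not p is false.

s: Diamond not p is T, not p is F. ✗
t: Diamond not p is T, not p is F. ✗
u: Diamond not p is T, not p is T. ✓
v: Diamond not p is F, not p is T. ✗
w: Diamond not p is T, not p is F. ✗
x: Diamond not p is F, not p is T. ✗
y: Diamond not p is F, not p is F. ✗
Satisfying worlds: {u}.
So Diamond not p and not p fails at the other 6 worlds.

6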